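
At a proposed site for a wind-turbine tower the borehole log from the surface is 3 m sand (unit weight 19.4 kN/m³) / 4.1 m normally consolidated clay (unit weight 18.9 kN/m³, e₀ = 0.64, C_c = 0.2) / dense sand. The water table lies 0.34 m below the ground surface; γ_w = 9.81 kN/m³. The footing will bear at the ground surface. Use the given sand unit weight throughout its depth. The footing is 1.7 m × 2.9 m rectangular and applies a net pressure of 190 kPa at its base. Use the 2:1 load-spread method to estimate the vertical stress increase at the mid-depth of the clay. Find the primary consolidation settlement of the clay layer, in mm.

S_c ≈ 64.2 mm

Mid-depth of clay below the ground surface: z = 3 + 4.1/2 = 5.05 m.
Total vertical stress at mid-clay: σ_v = 19.4×3 + 18.9×2.05 = 96.945 kPa.
Pore pressure: u = 9.81×(5.05 − 0.34) = 46.205 kPa.
Initial effective stress: σ'_0 = σ_v − u = 96.945 − 46.205 = 50.74 kPa.
Stress increase at mid-clay by the 2:1 spreading method:
Δσ = qBL/((B+z)(L+z)) = 190×1.7×2.9/((1.7+5.05)(2.9+5.05)) = 17.455 kPa
Final effective stress: σ'_f = σ'_0 + Δσ = 50.74 + 17.455 = 68.195 kPa.
Normally consolidated clay, so the full stress increment lies on the virgin compression line:
S_c = C_c·H/(1+e₀)·log₁₀(σ'_f/σ'_0) = 0.2×4.1/(1+0.64)×log₁₀(68.195/50.74)
    = 0.5 × 0.1284 = 0.0642 m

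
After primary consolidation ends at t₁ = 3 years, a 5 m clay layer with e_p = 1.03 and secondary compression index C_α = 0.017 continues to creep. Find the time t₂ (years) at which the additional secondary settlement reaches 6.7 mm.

S_s = C_α·H/(1+e_p)·log₁₀(t₂/t₁) ⇒ log₁₀(t₂/t₁) = S_s·(1+e_p)/(C_α·H).
log₁₀(t₂/t₁) = 0.0067 × (1+1.03) / (0.017×5) = 0.16
t₂ = t₁ × 10^0.16 = 3 × 1.445 = 4.336 years

t₂ ≈ 4.34 years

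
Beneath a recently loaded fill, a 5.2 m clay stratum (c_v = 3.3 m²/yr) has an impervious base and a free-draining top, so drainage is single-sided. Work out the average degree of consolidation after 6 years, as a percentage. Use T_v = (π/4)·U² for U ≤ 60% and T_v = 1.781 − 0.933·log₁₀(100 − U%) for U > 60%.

U ≈ 86.7 %

Drainage path length: H_d = H = 5.2 m (single drainage).
T_v = c_v·t/H_d² = 3.3×6/5.2² = 0.73225.
T_v = 0.73225 corresponds to the U > 60% branch:
U = 1 − 10^((1.781 − T_v)/0.933)/100 = 0.8669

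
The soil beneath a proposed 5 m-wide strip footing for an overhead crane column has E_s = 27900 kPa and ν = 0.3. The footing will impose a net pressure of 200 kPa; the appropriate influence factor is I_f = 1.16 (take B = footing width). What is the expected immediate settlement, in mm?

Immediate (elastic) settlement: S_e = q·B·(1−ν²)/E_s · I_f.
S_e = 200 × 5 × (1 − 0.3²) / 27900 × 1.16
    = 200 × 5 × 0.91 / 27900 × 1.16
    = 0.03784 m = 37.84 mm

S_e ≈ 37.8 mm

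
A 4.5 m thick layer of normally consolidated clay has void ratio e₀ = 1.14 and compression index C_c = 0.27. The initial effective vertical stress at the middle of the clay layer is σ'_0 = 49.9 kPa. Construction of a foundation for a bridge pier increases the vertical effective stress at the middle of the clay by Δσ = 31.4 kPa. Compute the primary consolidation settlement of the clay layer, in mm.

Final effective stress: σ'_f = σ'_0 + Δσ = 49.9 + 31.4 = 81.3 kPa.
Normally consolidated clay, so the full stress increment lies on the virgin compression line:
S_c = C_c·H/(1+e₀)·log₁₀(σ'_f/σ'_0) = 0.27×4.5/(1+1.14)×log₁₀(81.3/49.9)
    = 0.56776 × 0.21199 = 0.1204 m

S_c ≈ 120 mm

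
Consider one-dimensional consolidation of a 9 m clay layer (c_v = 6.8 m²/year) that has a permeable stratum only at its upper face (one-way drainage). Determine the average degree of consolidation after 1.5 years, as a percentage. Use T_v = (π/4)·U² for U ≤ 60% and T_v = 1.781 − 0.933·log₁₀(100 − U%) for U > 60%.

U ≈ 40 %

Drainage path length: H_d = H = 9 m (single drainage).
T_v = c_v·t/H_d² = 6.8×1.5/9² = 0.12593.
T_v = 0.12593 corresponds to the U ≤ 60% branch:
U = √(4T_v/π) = 0.4004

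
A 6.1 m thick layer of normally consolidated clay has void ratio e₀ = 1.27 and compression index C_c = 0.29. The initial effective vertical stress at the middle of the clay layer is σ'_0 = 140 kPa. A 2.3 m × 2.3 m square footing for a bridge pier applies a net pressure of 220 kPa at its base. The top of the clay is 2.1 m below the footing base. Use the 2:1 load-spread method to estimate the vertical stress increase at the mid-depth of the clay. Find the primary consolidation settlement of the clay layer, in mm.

S_c ≈ 47.2 mm

Mid-depth of clay below the footing base: z = 2.1 + 6.1/2 = 5.15 m.
Stress increase at mid-clay by the 2:1 spreading method:
Δσ = qBL/((B+z)(L+z)) = 220×2.3×2.3/((2.3+5.15)(2.3+5.15)) = 20.968 kPa
Final effective stress: σ'_f = σ'_0 + Δσ = 140 + 20.968 = 160.97 kPa.
Normally consolidated clay, so the full stress increment lies on the virgin compression line:
S_c = C_c·H/(1+e₀)·log₁₀(σ'_f/σ'_0) = 0.29×6.1/(1+1.27)×log₁₀(160.97/140)
    = 0.7793 × 0.060617 = 0.04724 m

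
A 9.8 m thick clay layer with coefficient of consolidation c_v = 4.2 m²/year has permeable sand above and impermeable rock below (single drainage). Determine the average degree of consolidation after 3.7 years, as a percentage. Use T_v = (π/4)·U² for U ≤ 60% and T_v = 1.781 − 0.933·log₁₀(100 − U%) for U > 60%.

Drainage path length: H_d = H = 9.8 m (single drainage).
T_v = c_v·t/H_d² = 4.2×3.7/9.8² = 0.16181.
T_v = 0.16181 corresponds to the U ≤ 60% branch:
U = √(4T_v/π) = 0.4539

U ≈ 45.4 %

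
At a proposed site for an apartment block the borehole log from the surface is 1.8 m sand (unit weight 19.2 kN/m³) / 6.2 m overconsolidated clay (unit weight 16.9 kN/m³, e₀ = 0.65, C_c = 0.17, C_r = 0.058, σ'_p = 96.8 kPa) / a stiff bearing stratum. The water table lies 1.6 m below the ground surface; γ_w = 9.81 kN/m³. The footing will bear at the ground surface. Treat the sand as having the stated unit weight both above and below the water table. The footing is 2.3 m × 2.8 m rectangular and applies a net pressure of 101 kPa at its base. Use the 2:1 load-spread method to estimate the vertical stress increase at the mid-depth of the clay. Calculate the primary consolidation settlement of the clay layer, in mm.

Mid-depth of clay below the ground surface: z = 1.8 + 6.2/2 = 4.9 m.
Total vertical stress at mid-clay: σ_v = 19.2×1.8 + 16.9×3.1 = 86.95 kPa.
Pore pressure: u = 9.81×(4.9 − 1.6) = 32.373 kPa.
Initial effective stress: σ'_0 = σ_v − u = 86.95 − 32.373 = 54.577 kPa.
Stress increase at mid-clay by the 2:1 spreading method:
Δσ = qBL/((B+z)(L+z)) = 101×2.3×2.8/((2.3+4.9)(2.8+4.9)) = 11.732 kPa
Final effective stress: σ'_f = 54.577 + 11.732 = 66.309 kPa.
σ'_f = 66.309 ≤ σ'_p = 96.8 kPa, so the clay remains overconsolidated and only the recompression index applies:
S_c = C_r·H/(1+e₀)·log₁₀(σ'_f/σ'_0) = 0.058×6.2/1.65×log₁₀(66.309/54.577)
    = 0.21794 × 0.084563 = 0.01843 m

S_c ≈ 18.4 mm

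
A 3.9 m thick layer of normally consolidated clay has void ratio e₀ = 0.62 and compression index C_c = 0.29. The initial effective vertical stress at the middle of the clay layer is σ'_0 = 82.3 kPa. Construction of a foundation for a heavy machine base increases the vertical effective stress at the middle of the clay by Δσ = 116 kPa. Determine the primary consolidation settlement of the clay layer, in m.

Final effective stress: σ'_f = σ'_0 + Δσ = 82.3 + 116 = 198.3 kPa.
Normally consolidated clay, so the full stress increment lies on the virgin compression line:
S_c = C_c·H/(1+e₀)·log₁₀(σ'_f/σ'_0) = 0.29×3.9/(1+0.62)×log₁₀(198.3/82.3)
    = 0.69815 × 0.38192 = 0.2666 m

S_c ≈ 0.267 m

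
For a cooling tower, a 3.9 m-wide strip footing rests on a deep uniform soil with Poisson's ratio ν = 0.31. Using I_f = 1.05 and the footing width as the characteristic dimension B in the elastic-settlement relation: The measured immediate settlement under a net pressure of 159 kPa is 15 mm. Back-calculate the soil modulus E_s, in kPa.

E_s ≈ 39200 kPa

S_e = q·B·(1−ν²)/E_s · I_f  ⇒  E_s = q·B·(1−ν²)·I_f / S_e.
E_s = 159 × 3.9 × 0.9039 × 1.05 / 0.015 = 39240 kPa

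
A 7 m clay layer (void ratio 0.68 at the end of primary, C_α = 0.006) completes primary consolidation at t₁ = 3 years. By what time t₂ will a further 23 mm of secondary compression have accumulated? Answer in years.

t₂ ≈ 25 years

S_s = C_α·H/(1+e_p)·log₁₀(t₂/t₁) ⇒ log₁₀(t₂/t₁) = S_s·(1+e_p)/(C_α·H).
log₁₀(t₂/t₁) = 0.023 × (1+0.68) / (0.006×7) = 0.92
t₂ = t₁ × 10^0.92 = 3 × 8.318 = 24.95 years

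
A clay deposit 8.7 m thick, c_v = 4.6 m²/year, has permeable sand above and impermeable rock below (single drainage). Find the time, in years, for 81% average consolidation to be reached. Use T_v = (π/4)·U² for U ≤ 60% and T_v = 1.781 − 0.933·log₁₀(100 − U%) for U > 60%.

t ≈ 9.67 years

Drainage path length: H_d = H = 8.7 m (single drainage).
U > 60%: T_v = 1.781 − 0.933·log₁₀(100 − 81) = 0.58792.
t = T_v·H_d²/c_v = 0.58792×8.7²/4.6 = 9.674 years.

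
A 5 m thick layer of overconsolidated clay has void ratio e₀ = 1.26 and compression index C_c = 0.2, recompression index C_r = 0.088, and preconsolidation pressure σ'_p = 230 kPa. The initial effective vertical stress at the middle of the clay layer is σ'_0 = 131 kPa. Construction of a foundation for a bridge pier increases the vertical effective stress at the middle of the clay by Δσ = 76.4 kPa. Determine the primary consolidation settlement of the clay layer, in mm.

S_c ≈ 38.8 mm

Final effective stress: σ'_f = 131 + 76.4 = 207.4 kPa.
σ'_f = 207.4 ≤ σ'_p = 230 kPa, so the clay remains overconsolidated and only the recompression index applies:
S_c = C_r·H/(1+e₀)·log₁₀(σ'_f/σ'_0) = 0.088×5/2.26×log₁₀(207.4/131)
    = 0.19469 × 0.19954 = 0.03885 m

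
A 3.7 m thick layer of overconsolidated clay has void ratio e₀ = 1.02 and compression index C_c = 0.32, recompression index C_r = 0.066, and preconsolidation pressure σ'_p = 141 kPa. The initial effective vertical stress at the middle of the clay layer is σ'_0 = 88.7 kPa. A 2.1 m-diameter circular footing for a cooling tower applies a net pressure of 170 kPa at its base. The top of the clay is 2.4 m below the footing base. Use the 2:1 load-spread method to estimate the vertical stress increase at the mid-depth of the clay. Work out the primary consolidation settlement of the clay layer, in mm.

S_c ≈ 9.99 mm

Mid-depth of clay below the footing base: z = 2.4 + 3.7/2 = 4.25 m.
Stress increase at mid-clay by the 2:1 spreading method:
Δσ ≈ qD²/(D+z)² = 170×2.1²/(2.1+4.25)² = 18.593 kPa
Final effective stress: σ'_f = 88.7 + 18.593 = 107.29 kPa.
σ'_f = 107.29 ≤ σ'_p = 141 kPa, so the clay remains overconsolidated and only the recompression index applies:
S_c = C_r·H/(1+e₀)·log₁₀(σ'_f/σ'_0) = 0.066×3.7/2.02×log₁₀(107.29/88.7)
    = 0.12089 × 0.082636 = 0.00999 m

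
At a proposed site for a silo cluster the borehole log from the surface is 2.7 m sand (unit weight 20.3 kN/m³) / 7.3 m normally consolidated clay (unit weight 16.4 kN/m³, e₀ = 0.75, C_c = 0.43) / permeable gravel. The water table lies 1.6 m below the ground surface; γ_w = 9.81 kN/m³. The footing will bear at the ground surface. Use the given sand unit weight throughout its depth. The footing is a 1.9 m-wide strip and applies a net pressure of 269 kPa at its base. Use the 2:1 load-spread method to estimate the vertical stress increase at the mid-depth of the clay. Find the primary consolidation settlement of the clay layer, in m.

S_c ≈ 0.504 m

Mid-depth of clay below the ground surface: z = 2.7 + 7.3/2 = 6.35 m.
Total vertical stress at mid-clay: σ_v = 20.3×2.7 + 16.4×3.65 = 114.67 kPa.
Pore pressure: u = 9.81×(6.35 − 1.6) = 46.598 kPa.
Initial effective stress: σ'_0 = σ_v − u = 114.67 − 46.598 = 68.072 kPa.
Stress increase at mid-clay by the 2:1 spreading method:
Δσ = qB/(B+z) = 269×1.9/(1.9+6.35) = 61.952 kPa
Final effective stress: σ'_f = σ'_0 + Δσ = 68.072 + 61.952 = 130.02 kPa.
Normally consolidated clay, so the full stress increment lies on the virgin compression line:
S_c = C_c·H/(1+e₀)·log₁₀(σ'_f/σ'_0) = 0.43×7.3/(1+0.75)×log₁₀(130.02/68.072)
    = 1.7937 × 0.28104 = 0.5041 m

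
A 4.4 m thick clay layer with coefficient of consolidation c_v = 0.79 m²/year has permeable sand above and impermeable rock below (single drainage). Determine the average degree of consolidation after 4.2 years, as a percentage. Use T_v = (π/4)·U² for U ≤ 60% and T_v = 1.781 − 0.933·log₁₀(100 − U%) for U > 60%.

U ≈ 46.7 %

Drainage path length: H_d = H = 4.4 m (single drainage).
T_v = c_v·t/H_d² = 0.79×4.2/4.4² = 0.17138.
T_v = 0.17138 corresponds to the U ≤ 60% branch:
U = √(4T_v/π) = 0.4671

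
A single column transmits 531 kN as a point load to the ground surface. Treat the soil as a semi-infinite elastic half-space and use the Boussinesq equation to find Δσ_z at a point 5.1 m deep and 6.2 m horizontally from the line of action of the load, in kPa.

Boussinesq vertical stress below a point load on an elastic half-space:
Δσ_z = 3P/(2πz²) · [1 + (r/z)²]^(−5/2)
r/z = 6.2/5.1 = 1.2157; [1+(r/z)²]^(−5/2) = 0.10347.
Δσ_z = 3×531/(2π×5.1²) × 0.10347 = 9.7476 × 0.10347 = 1.009 kPa

Δσ_z ≈ 1.01 kPa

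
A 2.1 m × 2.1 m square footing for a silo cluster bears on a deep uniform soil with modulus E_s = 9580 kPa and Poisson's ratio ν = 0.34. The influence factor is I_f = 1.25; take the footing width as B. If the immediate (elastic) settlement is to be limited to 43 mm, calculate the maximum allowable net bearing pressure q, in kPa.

S_e = q·B·(1−ν²)/E_s · I_f  ⇒  q = S_e·E_s / (B·(1−ν²)·I_f).
q = 0.043 × 9580 / (2.1 × 0.8844 × 1.25) = 177.4 kPa

q ≈ 177 kPa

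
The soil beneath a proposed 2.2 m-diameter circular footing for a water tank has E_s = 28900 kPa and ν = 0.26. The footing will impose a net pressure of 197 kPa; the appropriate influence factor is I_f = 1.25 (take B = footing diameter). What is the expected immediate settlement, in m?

Immediate (elastic) settlement: S_e = q·B·(1−ν²)/E_s · I_f.
S_e = 197 × 2.2 × (1 − 0.26²) / 28900 × 1.25
    = 197 × 2.2 × 0.9324 / 28900 × 1.25
    = 0.01748 m

S_e ≈ 0.0175 m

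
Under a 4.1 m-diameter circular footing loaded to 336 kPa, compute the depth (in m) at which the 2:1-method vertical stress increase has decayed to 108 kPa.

2:1 spreading — at depth z the loaded area has grown by z in each plan dimension:
qD²/(D+z)² = Δσ_z ⇒ z = D(√(q/Δσ_z) − 1) = 4.1×(√(336/108) − 1) = 3.132 m

z ≈ 3.13 m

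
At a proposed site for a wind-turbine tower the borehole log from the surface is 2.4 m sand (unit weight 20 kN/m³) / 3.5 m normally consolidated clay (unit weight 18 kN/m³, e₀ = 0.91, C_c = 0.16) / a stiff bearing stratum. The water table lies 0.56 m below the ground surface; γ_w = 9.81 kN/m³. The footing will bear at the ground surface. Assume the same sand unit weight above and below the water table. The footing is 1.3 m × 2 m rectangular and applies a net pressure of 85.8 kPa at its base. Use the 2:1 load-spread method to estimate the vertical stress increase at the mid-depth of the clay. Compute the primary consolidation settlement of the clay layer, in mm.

S_c ≈ 17.8 mm

Mid-depth of clay below the ground surface: z = 2.4 + 3.5/2 = 4.15 m.
Total vertical stress at mid-clay: σ_v = 20×2.4 + 18×1.75 = 79.5 kPa.
Pore pressure: u = 9.81×(4.15 − 0.56) = 35.218 kPa.
Initial effective stress: σ'_0 = σ_v − u = 79.5 − 35.218 = 44.282 kPa.
Stress increase at mid-clay by the 2:1 spreading method:
Δσ = qBL/((B+z)(L+z)) = 85.8×1.3×2/((1.3+4.15)(2+4.15)) = 6.6556 kPa
Final effective stress: σ'_f = σ'_0 + Δσ = 44.282 + 6.6556 = 50.938 kPa.
Normally consolidated clay, so the full stress increment lies on the virgin compression line:
S_c = C_c·H/(1+e₀)·log₁₀(σ'_f/σ'_0) = 0.16×3.5/(1+0.91)×log₁₀(50.938/44.282)
    = 0.29319 × 0.060815 = 0.01783 m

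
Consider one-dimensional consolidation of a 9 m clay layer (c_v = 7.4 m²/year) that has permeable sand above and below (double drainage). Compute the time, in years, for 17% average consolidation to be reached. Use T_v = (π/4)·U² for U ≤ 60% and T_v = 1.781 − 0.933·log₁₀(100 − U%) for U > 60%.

t ≈ 0.0621 years

Drainage path length: H_d = H/2 = 4.5 m (double drainage).
U ≤ 60%: T_v = (π/4)·U² = (π/4)×0.17² = 0.022698.
t = T_v·H_d²/c_v = 0.022698×4.5²/7.4 = 0.06211 years.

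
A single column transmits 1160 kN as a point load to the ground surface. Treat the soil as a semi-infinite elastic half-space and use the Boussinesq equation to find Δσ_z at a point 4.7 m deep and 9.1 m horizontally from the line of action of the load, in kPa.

Δσ_z ≈ 0.51 kPa

Boussinesq vertical stress below a point load on an elastic half-space:
Δσ_z = 3P/(2πz²) · [1 + (r/z)²]^(−5/2)
r/z = 9.1/4.7 = 1.9362; [1+(r/z)²]^(−5/2) = 0.020349.
Δσ_z = 3×1160/(2π×4.7²) × 0.020349 = 25.073 × 0.020349 = 0.5102 kPa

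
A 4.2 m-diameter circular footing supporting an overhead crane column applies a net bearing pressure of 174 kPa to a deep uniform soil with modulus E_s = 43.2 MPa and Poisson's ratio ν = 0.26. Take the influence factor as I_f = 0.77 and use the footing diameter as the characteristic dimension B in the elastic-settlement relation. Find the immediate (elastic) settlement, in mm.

S_e ≈ 12.1 mm

Immediate (elastic) settlement: S_e = q·B·(1−ν²)/E_s · I_f.
E_s = 43.2 MPa = 43200 kPa.
S_e = 174 × 4.2 × (1 − 0.26²) / 43200 × 0.77
    = 174 × 4.2 × 0.9324 / 43200 × 0.77
    = 0.01215 m = 12.15 mm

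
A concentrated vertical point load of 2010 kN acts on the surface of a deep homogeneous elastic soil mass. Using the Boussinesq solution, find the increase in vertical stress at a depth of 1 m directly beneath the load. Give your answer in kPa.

Δσ_z ≈ 960 kPa

Boussinesq vertical stress below a point load on an elastic half-space:
Δσ_z = 3P/(2πz²) · [1 + (r/z)²]^(−5/2)
r/z = 0/1 = 0; [1+(r/z)²]^(−5/2) = 1.
Δσ_z = 3×2010/(2π×1²) × 1 = 959.7 × 1 = 959.7 kPa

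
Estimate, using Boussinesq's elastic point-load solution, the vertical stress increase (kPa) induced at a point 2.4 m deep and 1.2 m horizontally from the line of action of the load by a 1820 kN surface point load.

Boussinesq vertical stress below a point load on an elastic half-space:
Δσ_z = 3P/(2πz²) · [1 + (r/z)²]^(−5/2)
r/z = 1.2/2.4 = 0.5; [1+(r/z)²]^(−5/2) = 0.57243.
Δσ_z = 3×1820/(2π×2.4²) × 0.57243 = 150.87 × 0.57243 = 86.36 kPa

Δσ_z ≈ 86.4 kPa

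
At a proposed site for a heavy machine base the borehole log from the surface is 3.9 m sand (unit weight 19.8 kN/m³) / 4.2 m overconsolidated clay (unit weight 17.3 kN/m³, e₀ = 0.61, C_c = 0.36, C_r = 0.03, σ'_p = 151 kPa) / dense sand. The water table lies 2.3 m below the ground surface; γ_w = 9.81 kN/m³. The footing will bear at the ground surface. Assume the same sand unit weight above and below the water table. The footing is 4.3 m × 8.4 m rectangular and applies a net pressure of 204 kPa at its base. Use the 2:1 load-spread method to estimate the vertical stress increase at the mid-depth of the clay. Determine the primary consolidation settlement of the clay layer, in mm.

S_c ≈ 16.9 mm

Mid-depth of clay below the ground surface: z = 3.9 + 4.2/2 = 6 m.
Total vertical stress at mid-clay: σ_v = 19.8×3.9 + 17.3×2.1 = 113.55 kPa.
Pore pressure: u = 9.81×(6 − 2.3) = 36.297 kPa.
Initial effective stress: σ'_0 = σ_v − u = 113.55 − 36.297 = 77.253 kPa.
Stress increase at mid-clay by the 2:1 spreading method:
Δσ = qBL/((B+z)(L+z)) = 204×4.3×8.4/((4.3+6)(8.4+6)) = 49.68 kPa
Final effective stress: σ'_f = 77.253 + 49.68 = 126.93 kPa.
σ'_f = 126.93 ≤ σ'_p = 151 kPa, so the clay remains overconsolidated and only the recompression index applies:
S_c = C_r·H/(1+e₀)·log₁₀(σ'_f/σ'_0) = 0.03×4.2/1.61×log₁₀(126.93/77.253)
    = 0.078261 × 0.21565 = 0.01688 m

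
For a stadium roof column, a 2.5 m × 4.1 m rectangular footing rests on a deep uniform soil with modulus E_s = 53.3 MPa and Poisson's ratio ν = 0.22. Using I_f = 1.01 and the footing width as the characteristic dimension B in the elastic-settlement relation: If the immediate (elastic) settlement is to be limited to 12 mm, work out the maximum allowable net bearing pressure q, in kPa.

q ≈ 266 kPa

E_s = 53.3 MPa = 53300 kPa.
S_e = q·B·(1−ν²)/E_s · I_f  ⇒  q = S_e·E_s / (B·(1−ν²)·I_f).
q = 0.012 × 53300 / (2.5 × 0.9516 × 1.01) = 266.2 kPa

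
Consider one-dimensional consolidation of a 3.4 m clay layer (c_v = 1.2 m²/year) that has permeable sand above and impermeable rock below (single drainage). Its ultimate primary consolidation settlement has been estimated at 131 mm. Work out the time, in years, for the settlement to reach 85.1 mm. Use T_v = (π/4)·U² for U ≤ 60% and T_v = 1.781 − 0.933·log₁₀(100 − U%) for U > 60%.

Drainage path length: H_d = H = 3.4 m (single drainage).
U = S(t)/S_ult = 85.1/131 = 0.6496.
U > 60%: T_v = 1.781 − 0.933·log₁₀(100 − 64.962) = 0.33994.
t = T_v·H_d²/c_v = 0.33994×3.4²/1.2 = 3.275 years.

t ≈ 3.27 years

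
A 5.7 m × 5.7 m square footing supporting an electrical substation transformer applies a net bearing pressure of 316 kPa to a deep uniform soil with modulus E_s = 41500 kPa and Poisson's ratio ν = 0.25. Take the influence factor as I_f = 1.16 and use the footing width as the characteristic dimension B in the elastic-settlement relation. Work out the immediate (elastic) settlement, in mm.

Immediate (elastic) settlement: S_e = q·B·(1−ν²)/E_s · I_f.
S_e = 316 × 5.7 × (1 − 0.25²) / 41500 × 1.16
    = 316 × 5.7 × 0.9375 / 41500 × 1.16
    = 0.0472 m = 47.2 mm

S_e ≈ 47.2 mm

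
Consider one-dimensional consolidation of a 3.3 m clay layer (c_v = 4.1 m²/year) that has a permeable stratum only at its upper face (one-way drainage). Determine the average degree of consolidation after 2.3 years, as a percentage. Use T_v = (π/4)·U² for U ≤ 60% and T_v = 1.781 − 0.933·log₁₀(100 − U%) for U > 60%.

Drainage path length: H_d = H = 3.3 m (single drainage).
T_v = c_v·t/H_d² = 4.1×2.3/3.3² = 0.86593.
T_v = 0.86593 corresponds to the U > 60% branch:
U = 1 − 10^((1.781 − T_v)/0.933)/100 = 0.9043

U ≈ 90.4 %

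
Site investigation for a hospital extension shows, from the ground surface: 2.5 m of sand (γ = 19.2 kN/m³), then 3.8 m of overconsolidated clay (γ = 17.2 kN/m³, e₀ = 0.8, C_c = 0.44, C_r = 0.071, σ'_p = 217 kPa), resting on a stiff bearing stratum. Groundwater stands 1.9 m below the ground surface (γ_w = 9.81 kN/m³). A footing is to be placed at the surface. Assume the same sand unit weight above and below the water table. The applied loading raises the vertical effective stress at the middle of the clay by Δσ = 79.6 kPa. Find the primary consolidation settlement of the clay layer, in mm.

S_c ≈ 57.5 mm

Mid-depth of clay below the ground surface: z = 2.5 + 3.8/2 = 4.4 m.
Total vertical stress at mid-clay: σ_v = 19.2×2.5 + 17.2×1.9 = 80.68 kPa.
Pore pressure: u = 9.81×(4.4 − 1.9) = 24.525 kPa.
Initial effective stress: σ'_0 = σ_v − u = 80.68 − 24.525 = 56.155 kPa.
Final effective stress: σ'_f = 56.155 + 79.6 = 135.75 kPa.
σ'_f = 135.75 ≤ σ'_p = 217 kPa, so the clay remains overconsolidated and only the recompression index applies:
S_c = C_r·H/(1+e₀)·log₁₀(σ'_f/σ'_0) = 0.071×3.8/1.8×log₁₀(135.75/56.155)
    = 0.14989 × 0.38335 = 0.05746 m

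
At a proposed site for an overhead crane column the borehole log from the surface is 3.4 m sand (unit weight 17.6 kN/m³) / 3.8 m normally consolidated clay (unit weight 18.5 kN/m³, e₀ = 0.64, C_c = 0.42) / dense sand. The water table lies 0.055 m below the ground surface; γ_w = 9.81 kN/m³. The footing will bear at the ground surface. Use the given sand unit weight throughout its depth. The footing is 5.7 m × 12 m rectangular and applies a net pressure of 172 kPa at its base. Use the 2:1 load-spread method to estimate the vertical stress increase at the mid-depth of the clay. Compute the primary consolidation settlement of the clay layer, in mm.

Mid-depth of clay below the ground surface: z = 3.4 + 3.8/2 = 5.3 m.
Total vertical stress at mid-clay: σ_v = 17.6×3.4 + 18.5×1.9 = 94.99 kPa.
Pore pressure: u = 9.81×(5.3 − 0.055) = 51.453 kPa.
Initial effective stress: σ'_0 = σ_v − u = 94.99 − 51.453 = 43.537 kPa.
Stress increase at mid-clay by the 2:1 spreading method:
Δσ = qBL/((B+z)(L+z)) = 172×5.7×12/((5.7+5.3)(12+5.3)) = 61.822 kPa
Final effective stress: σ'_f = σ'_0 + Δσ = 43.537 + 61.822 = 105.36 kPa.
Normally consolidated clay, so the full stress increment lies on the virgin compression line:
S_c = C_c·H/(1+e₀)·log₁₀(σ'_f/σ'_0) = 0.42×3.8/(1+0.64)×log₁₀(105.36/43.537)
    = 0.97317 × 0.38382 = 0.3735 m

S_c ≈ 374 mm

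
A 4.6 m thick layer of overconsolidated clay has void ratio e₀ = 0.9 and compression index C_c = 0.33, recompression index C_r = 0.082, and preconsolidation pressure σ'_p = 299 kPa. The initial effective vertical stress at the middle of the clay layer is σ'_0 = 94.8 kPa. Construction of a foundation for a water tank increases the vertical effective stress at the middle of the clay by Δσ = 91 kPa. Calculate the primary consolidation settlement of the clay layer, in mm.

S_c ≈ 58 mm

Final effective stress: σ'_f = 94.8 + 91 = 185.8 kPa.
σ'_f = 185.8 ≤ σ'_p = 299 kPa, so the clay remains overconsolidated and only the recompression index applies:
S_c = C_r·H/(1+e₀)·log₁₀(σ'_f/σ'_0) = 0.082×4.6/1.9×log₁₀(185.8/94.8)
    = 0.19853 × 0.29224 = 0.05802 m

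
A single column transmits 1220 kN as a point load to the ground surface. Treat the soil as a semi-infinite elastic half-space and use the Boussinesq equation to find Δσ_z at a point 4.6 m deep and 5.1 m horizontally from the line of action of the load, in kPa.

Boussinesq vertical stress below a point load on an elastic half-space:
Δσ_z = 3P/(2πz²) · [1 + (r/z)²]^(−5/2)
r/z = 5.1/4.6 = 1.1087; [1+(r/z)²]^(−5/2) = 0.13478.
Δσ_z = 3×1220/(2π×4.6²) × 0.13478 = 27.529 × 0.13478 = 3.71 kPa

Δσ_z ≈ 3.71 kPa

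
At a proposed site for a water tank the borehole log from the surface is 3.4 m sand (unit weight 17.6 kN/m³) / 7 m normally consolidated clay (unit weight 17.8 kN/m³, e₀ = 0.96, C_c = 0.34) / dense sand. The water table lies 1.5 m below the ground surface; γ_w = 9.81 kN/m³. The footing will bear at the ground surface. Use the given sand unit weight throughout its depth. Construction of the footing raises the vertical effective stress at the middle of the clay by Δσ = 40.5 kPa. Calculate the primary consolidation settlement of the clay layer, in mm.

Mid-depth of clay below the ground surface: z = 3.4 + 7/2 = 6.9 m.
Total vertical stress at mid-clay: σ_v = 17.6×3.4 + 17.8×3.5 = 122.14 kPa.
Pore pressure: u = 9.81×(6.9 − 1.5) = 52.974 kPa.
Initial effective stress: σ'_0 = σ_v − u = 122.14 − 52.974 = 69.166 kPa.
Final effective stress: σ'_f = σ'_0 + Δσ = 69.166 + 40.5 = 109.67 kPa.
Normally consolidated clay, so the full stress increment lies on the virgin compression line:
S_c = C_c·H/(1+e₀)·log₁₀(σ'_f/σ'_0) = 0.34×7/(1+0.96)×log₁₀(109.67/69.166)
    = 1.2143 × 0.2002 = 0.2431 m

S_c ≈ 243 mm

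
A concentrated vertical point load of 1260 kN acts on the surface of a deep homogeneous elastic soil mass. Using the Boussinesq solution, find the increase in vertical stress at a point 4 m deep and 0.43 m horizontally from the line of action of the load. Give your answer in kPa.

Boussinesq vertical stress below a point load on an elastic half-space:
Δσ_z = 3P/(2πz²) · [1 + (r/z)²]^(−5/2)
r/z = 0.43/4 = 0.1075; [1+(r/z)²]^(−5/2) = 0.97168.
Δσ_z = 3×1260/(2π×4²) × 0.97168 = 37.6 × 0.97168 = 36.54 kPa

Δσ_z ≈ 36.5 kPa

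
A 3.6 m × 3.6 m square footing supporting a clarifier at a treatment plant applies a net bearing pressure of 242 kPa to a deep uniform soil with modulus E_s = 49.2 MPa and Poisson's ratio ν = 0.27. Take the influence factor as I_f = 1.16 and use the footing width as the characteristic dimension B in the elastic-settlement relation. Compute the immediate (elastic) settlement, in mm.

Immediate (elastic) settlement: S_e = q·B·(1−ν²)/E_s · I_f.
E_s = 49.2 MPa = 49200 kPa.
S_e = 242 × 3.6 × (1 − 0.27²) / 49200 × 1.16
    = 242 × 3.6 × 0.9271 / 49200 × 1.16
    = 0.01904 m = 19.04 mm

S_e ≈ 19 mm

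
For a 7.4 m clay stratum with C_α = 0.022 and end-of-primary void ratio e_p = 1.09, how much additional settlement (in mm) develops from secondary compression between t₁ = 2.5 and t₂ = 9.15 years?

Secondary compression: S_s = C_α·H/(1+e_p)·log₁₀(t₂/t₁)
S_s = 0.022×7.4/(1+1.09)×log₁₀(9.15/2.5)
    = 0.07789 × 0.5635 = 0.04389 m

S_s ≈ 43.9 mm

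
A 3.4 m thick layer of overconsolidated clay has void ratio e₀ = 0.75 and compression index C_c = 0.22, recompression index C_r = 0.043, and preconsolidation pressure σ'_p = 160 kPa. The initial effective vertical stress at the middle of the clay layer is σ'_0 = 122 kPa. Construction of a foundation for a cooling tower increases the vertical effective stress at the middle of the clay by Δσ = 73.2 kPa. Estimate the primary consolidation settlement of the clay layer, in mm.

S_c ≈ 46.8 mm

Final effective stress: σ'_f = 122 + 73.2 = 195.2 kPa.
σ'_f = 195.2 > σ'_p = 160 kPa, so the stress path crosses the preconsolidation pressure — recompression up to σ'_p, then virgin compression beyond:
S_c = H/(1+e₀)·[C_r·log₁₀(σ'_p/σ'_0) + C_c·log₁₀(σ'_f/σ'_p)]
    = 3.4/1.75 × [0.043×log₁₀(160/122) + 0.22×log₁₀(195.2/160)]
    = 1.9429 × [0.0050637 + 0.018999] = 0.04675 m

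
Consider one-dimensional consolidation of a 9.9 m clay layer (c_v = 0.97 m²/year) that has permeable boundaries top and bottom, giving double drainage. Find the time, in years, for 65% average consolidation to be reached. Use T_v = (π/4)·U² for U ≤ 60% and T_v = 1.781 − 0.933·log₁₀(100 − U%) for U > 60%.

Drainage path length: H_d = H/2 = 4.95 m (double drainage).
U > 60%: T_v = 1.781 − 0.933·log₁₀(100 − 65) = 0.34038.
t = T_v·H_d²/c_v = 0.34038×4.95²/0.97 = 8.598 years.

t ≈ 8.6 years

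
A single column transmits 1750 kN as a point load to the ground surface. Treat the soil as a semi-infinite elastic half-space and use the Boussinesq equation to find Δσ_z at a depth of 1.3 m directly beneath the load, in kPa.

Δσ_z ≈ 494 kPa

Boussinesq vertical stress below a point load on an elastic half-space:
Δσ_z = 3P/(2πz²) · [1 + (r/z)²]^(−5/2)
r/z = 0/1.3 = 0; [1+(r/z)²]^(−5/2) = 1.
Δσ_z = 3×1750/(2π×1.3²) × 1 = 494.42 × 1 = 494.4 kPa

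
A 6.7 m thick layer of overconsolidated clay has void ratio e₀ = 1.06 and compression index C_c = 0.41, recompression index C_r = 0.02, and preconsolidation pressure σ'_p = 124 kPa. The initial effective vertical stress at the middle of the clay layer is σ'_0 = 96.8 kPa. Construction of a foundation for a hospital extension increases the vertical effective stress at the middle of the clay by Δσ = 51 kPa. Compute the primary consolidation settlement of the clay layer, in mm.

Final effective stress: σ'_f = 96.8 + 51 = 147.8 kPa.
σ'_f = 147.8 > σ'_p = 124 kPa, so the stress path crosses the preconsolidation pressure — recompression up to σ'_p, then virgin compression beyond:
S_c = H/(1+e₀)·[C_r·log₁₀(σ'_p/σ'_0) + C_c·log₁₀(σ'_f/σ'_p)]
    = 6.7/2.06 × [0.02×log₁₀(124/96.8) + 0.41×log₁₀(147.8/124)]
    = 3.2524 × [0.0021509 + 0.031264] = 0.1087 m

S_c ≈ 109 mm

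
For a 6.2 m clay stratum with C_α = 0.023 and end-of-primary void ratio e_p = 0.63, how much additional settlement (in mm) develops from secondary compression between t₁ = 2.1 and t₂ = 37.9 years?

Secondary compression: S_s = C_α·H/(1+e_p)·log₁₀(t₂/t₁)
S_s = 0.023×6.2/(1+0.63)×log₁₀(37.9/2.1)
    = 0.08748 × 1.256 = 0.1099 m

S_s ≈ 110 mm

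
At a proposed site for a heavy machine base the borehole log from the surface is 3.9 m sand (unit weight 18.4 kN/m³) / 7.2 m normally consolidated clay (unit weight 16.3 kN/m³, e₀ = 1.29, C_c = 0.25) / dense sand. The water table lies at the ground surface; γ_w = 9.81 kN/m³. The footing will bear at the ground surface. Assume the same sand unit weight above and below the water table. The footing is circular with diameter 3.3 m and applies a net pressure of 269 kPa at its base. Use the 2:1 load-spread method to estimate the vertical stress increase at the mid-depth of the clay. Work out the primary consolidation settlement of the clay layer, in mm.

S_c ≈ 125 mm

Mid-depth of clay below the ground surface: z = 3.9 + 7.2/2 = 7.5 m.
Total vertical stress at mid-clay: σ_v = 18.4×3.9 + 16.3×3.6 = 130.44 kPa.
Pore pressure: u = 9.81×(7.5 − 0) = 73.575 kPa.
Initial effective stress: σ'_0 = σ_v − u = 130.44 − 73.575 = 56.865 kPa.
Stress increase at mid-clay by the 2:1 spreading method:
Δσ ≈ qD²/(D+z)² = 269×3.3²/(3.3+7.5)² = 25.115 kPa
Final effective stress: σ'_f = σ'_0 + Δσ = 56.865 + 25.115 = 81.98 kPa.
Normally consolidated clay, so the full stress increment lies on the virgin compression line:
S_c = C_c·H/(1+e₀)·log₁₀(σ'_f/σ'_0) = 0.25×7.2/(1+1.29)×log₁₀(81.98/56.865)
    = 0.78603 × 0.15886 = 0.1249 m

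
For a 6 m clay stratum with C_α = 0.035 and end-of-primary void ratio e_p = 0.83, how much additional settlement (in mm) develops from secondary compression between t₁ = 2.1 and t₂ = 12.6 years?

S_s ≈ 89.3 mm

Secondary compression: S_s = C_α·H/(1+e_p)·log₁₀(t₂/t₁)
S_s = 0.035×6/(1+0.83)×log₁₀(12.6/2.1)
    = 0.1148 × 0.7782 = 0.0893 m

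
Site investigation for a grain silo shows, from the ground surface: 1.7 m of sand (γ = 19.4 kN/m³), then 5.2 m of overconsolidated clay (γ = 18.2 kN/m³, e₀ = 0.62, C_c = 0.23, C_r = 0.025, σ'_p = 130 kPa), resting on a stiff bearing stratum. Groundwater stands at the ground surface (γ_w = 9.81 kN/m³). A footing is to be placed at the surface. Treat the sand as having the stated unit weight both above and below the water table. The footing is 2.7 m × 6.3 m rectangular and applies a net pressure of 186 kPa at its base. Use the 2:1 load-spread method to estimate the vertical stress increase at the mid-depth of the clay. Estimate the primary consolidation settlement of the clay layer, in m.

Mid-depth of clay below the ground surface: z = 1.7 + 5.2/2 = 4.3 m.
Total vertical stress at mid-clay: σ_v = 19.4×1.7 + 18.2×2.6 = 80.3 kPa.
Pore pressure: u = 9.81×(4.3 − 0) = 42.183 kPa.
Initial effective stress: σ'_0 = σ_v − u = 80.3 − 42.183 = 38.117 kPa.
Stress increase at mid-clay by the 2:1 spreading method:
Δσ = qBL/((B+z)(L+z)) = 186×2.7×6.3/((2.7+4.3)(6.3+4.3)) = 42.64 kPa
Final effective stress: σ'_f = 38.117 + 42.64 = 80.757 kPa.
σ'_f = 80.757 ≤ σ'_p = 130 kPa, so the clay remains overconsolidated and only the recompression index applies:
S_c = C_r·H/(1+e₀)·log₁₀(σ'_f/σ'_0) = 0.025×5.2/1.62×log₁₀(80.757/38.117)
    = 0.080248 × 0.32606 = 0.02617 m

S_c ≈ 0.0262 m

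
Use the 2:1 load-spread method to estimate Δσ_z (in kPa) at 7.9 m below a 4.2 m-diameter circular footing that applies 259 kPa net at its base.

Δσ_z ≈ 31.2 kPa

By the 2:1 method the load spreads at 1 horizontal : 2 vertical, so at depth z the loaded area has grown by z in each plan dimension:
Δσ ≈ qD²/(D+z)² = 259×4.2²/(4.2+7.9)² = 31.205 kPa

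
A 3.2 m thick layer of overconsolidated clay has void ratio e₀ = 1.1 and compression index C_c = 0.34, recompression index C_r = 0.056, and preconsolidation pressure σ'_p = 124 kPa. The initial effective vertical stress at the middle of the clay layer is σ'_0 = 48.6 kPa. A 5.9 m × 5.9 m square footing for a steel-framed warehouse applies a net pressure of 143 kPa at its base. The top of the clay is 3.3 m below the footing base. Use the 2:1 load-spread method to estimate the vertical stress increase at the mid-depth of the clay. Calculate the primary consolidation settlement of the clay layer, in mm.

S_c ≈ 23.4 mm

Mid-depth of clay below the footing base: z = 3.3 + 3.2/2 = 4.9 m.
Stress increase at mid-clay by the 2:1 spreading method:
Δσ = qBL/((B+z)(L+z)) = 143×5.9×5.9/((5.9+4.9)(5.9+4.9)) = 42.677 kPa
Final effective stress: σ'_f = 48.6 + 42.677 = 91.277 kPa.
σ'_f = 91.277 ≤ σ'_p = 124 kPa, so the clay remains overconsolidated and only the recompression index applies:
S_c = C_r·H/(1+e₀)·log₁₀(σ'_f/σ'_0) = 0.056×3.2/2.1×log₁₀(91.277/48.6)
    = 0.085333 × 0.27373 = 0.02336 m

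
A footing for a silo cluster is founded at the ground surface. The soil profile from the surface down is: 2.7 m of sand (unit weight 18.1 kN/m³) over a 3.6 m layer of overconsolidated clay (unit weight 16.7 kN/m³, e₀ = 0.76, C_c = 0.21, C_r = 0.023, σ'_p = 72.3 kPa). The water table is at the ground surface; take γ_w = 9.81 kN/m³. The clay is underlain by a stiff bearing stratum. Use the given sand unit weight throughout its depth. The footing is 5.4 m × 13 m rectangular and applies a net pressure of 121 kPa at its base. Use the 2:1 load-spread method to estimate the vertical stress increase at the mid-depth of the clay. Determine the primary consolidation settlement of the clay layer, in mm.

Mid-depth of clay below the ground surface: z = 2.7 + 3.6/2 = 4.5 m.
Total vertical stress at mid-clay: σ_v = 18.1×2.7 + 16.7×1.8 = 78.93 kPa.
Pore pressure: u = 9.81×(4.5 − 0) = 44.145 kPa.
Initial effective stress: σ'_0 = σ_v − u = 78.93 − 44.145 = 34.785 kPa.
Stress increase at mid-clay by the 2:1 spreading method:
Δσ = qBL/((B+z)(L+z)) = 121×5.4×13/((5.4+4.5)(13+4.5)) = 49.029 kPa
Final effective stress: σ'_f = 34.785 + 49.029 = 83.814 kPa.
σ'_f = 83.814 > σ'_p = 72.3 kPa, so the stress path crosses the preconsolidation pressure — recompression up to σ'_p, then virgin compression beyond:
S_c = H/(1+e₀)·[C_r·log₁₀(σ'_p/σ'_0) + C_c·log₁₀(σ'_f/σ'_p)]
    = 3.6/1.76 × [0.023×log₁₀(72.3/34.785) + 0.21×log₁₀(83.814/72.3)]
    = 2.0455 × [0.0073082 + 0.013477] = 0.04252 m

S_c ≈ 42.5 mm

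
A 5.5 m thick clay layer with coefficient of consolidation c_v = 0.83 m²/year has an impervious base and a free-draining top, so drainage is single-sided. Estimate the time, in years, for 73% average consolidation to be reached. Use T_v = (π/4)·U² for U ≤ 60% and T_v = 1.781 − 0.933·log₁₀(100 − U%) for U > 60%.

t ≈ 16.2 years

Drainage path length: H_d = H = 5.5 m (single drainage).
U > 60%: T_v = 1.781 − 0.933·log₁₀(100 − 73) = 0.44554.
t = T_v·H_d²/c_v = 0.44554×5.5²/0.83 = 16.24 years.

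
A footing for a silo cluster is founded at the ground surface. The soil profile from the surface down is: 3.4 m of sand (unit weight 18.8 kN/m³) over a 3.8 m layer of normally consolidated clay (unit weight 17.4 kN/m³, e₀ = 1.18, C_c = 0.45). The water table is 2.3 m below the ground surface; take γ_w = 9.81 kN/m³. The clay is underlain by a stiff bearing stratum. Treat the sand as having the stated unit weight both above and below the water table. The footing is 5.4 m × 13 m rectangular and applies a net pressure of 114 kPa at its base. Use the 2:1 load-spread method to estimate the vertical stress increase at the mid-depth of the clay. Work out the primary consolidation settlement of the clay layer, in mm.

S_c ≈ 161 mm

Mid-depth of clay below the ground surface: z = 3.4 + 3.8/2 = 5.3 m.
Total vertical stress at mid-clay: σ_v = 18.8×3.4 + 17.4×1.9 = 96.98 kPa.
Pore pressure: u = 9.81×(5.3 − 2.3) = 29.43 kPa.
Initial effective stress: σ'_0 = σ_v − u = 96.98 − 29.43 = 67.55 kPa.
Stress increase at mid-clay by the 2:1 spreading method:
Δσ = qBL/((B+z)(L+z)) = 114×5.4×13/((5.4+5.3)(13+5.3)) = 40.87 kPa
Final effective stress: σ'_f = σ'_0 + Δσ = 67.55 + 40.87 = 108.42 kPa.
Normally consolidated clay, so the full stress increment lies on the virgin compression line:
S_c = C_c·H/(1+e₀)·log₁₀(σ'_f/σ'_0) = 0.45×3.8/(1+1.18)×log₁₀(108.42/67.55)
    = 0.7844 × 0.20548 = 0.1612 m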